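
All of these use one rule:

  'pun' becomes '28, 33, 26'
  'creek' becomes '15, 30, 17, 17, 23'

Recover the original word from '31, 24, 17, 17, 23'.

sleek

p is letter #16 and maps to 28: an offset of 12. The number is (letter's place in the alphabet, a=1) + 12.
Decoding 31, 24, 17, 17, 23: 31→(31−12)÷1=19=s, 24→(24−12)÷1=12=l, 17→(17−12)÷1=5=e, 17→(17−12)÷1=5=e, 23→(23−12)÷1=11=k.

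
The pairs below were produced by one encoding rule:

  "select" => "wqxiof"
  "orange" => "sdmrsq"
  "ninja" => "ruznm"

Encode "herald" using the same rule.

lqdexp

Shifts by position in select: pos 0: s→w (+4), pos 1: e→q (+12), pos 2: l→x (+12), pos 3: e→i (+4), pos 4: c→o (+12), pos 5: t→f (+12) — repeating every 3. It's a Vigenère-style cipher with numeric key [4,12,12]: position i shifts by key[i mod 3].
Applying it to herald: h+4=l, e+12=q, r+12=d, a+4=e, l+12=x, d+12=p.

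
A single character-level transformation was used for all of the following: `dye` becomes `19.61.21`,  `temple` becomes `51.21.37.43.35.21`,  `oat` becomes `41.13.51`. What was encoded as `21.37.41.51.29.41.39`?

emotion

The formula is n = 2×(alphabet index, a=1) + 11.
Undoing it on 21.37.41.51.29.41.39: 21→(21−11)÷2=5=e, 37→(37−11)÷2=13=m, 41→(41−11)÷2=15=o, 51→(51−11)÷2=20=t, 29→(29−11)÷2=9=i, 41→(41−11)÷2=15=o, 39→(39−11)÷2=14=n.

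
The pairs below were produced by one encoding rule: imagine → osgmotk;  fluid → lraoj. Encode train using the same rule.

Compare letters: i→o is +6, m→s is +6, a→g is +6 — a constant shift. It's a constant shift of +6 (ROT6).
Applying it to train: t+6=z, r+6=x, a+6=g, i+6=o, n+6=t.

zxgot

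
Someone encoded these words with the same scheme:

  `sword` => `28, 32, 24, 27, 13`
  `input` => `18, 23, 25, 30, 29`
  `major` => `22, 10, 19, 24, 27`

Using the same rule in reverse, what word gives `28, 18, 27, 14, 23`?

s is letter #19 and maps to 28: an offset of 9. The number is (letter's place in the alphabet, a=1) + 9.
Reversing it on 28, 18, 27, 14, 23: 28→(28−9)÷1=19=s, 18→(18−9)÷1=9=i, 27→(27−9)÷1=18=r, 14→(14−9)÷1=5=e, 23→(23−9)÷1=14=n.

siren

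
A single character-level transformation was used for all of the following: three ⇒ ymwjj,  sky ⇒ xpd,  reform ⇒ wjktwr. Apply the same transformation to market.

rfwpjy

Compare letters: t→y is +5, h→m is +5, r→w is +5 — a constant shift. It's a constant shift of +5 (ROT5).
Applying it to market: m+5=r, a+5=f, r+5=w, k+5=p, e+5=j, t+5=y.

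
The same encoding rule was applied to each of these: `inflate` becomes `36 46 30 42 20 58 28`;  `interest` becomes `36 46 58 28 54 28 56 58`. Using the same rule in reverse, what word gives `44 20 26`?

mad

i(#9)→36 and n(#14)→46: differences scale by 2, so n = 2·pos + 18. The formula is n = 2×(alphabet index, a=1) + 18.
Decoding 44 20 26: 44→(44−18)÷2=13=m, 20→(20−18)÷2=1=a, 26→(26−18)÷2=4=d.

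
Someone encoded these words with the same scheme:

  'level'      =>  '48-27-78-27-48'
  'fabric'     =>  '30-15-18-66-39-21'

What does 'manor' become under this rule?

51-15-54-57-66

With a=1..z=26, the number is 3·pos + 12.
Applying it to manor: m=13→51, a=1→15, n=14→54, o=15→57, r=18→66.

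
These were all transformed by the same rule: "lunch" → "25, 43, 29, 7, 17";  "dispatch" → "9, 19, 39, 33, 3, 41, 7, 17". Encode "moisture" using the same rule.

27, 31, 19, 39, 41, 43, 37, 11

With a=1..z=26, the number is 2·pos + 1.
For moisture: m=13→27, o=15→31, i=9→19, s=19→39, t=20→41, u=21→43, r=18→37, e=5→11.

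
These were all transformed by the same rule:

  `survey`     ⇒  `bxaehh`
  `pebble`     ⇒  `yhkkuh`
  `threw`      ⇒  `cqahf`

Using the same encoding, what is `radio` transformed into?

The shift depends on letter class: consonant s→b is +9, but vowel u→x is +3. Vowels shift forward by 3 and consonants shift forward by 9.
On radio: r(cons)+9=a, a(vowel)+3=d, d(cons)+9=m, i(vowel)+3=l, o(vowel)+3=r.

admlr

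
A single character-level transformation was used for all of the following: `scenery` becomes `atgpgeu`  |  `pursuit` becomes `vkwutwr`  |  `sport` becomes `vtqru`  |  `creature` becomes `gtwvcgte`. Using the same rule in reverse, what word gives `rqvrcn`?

laptop

The word is reversed, then every letter is shifted forward by 2.
Decoding rqvrcn: shift back: r−2=p, q−2=o, v−2=t, r−2=p, c−2=a, n−2=l → potpal; then reverse → laptop.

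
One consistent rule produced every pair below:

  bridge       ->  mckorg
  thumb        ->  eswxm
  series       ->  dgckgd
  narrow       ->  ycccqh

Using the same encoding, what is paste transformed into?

acdeg

The shift depends on letter class: consonant b→m is +11, but vowel i→k is +2. Vowels shift forward by 2 and consonants shift forward by 11.
Applying it to paste: p(cons)+11=a, a(vowel)+2=c, s(cons)+11=d, t(cons)+11=e, e(vowel)+2=g.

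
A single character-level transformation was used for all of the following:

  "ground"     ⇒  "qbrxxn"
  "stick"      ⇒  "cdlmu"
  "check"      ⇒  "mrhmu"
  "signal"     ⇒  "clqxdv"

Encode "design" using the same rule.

The shift depends on letter class: consonant g→q is +10, but vowel o→r is +3. Two shifts are in play — +3 for a/e/i/o/u, +10 for every other letter.
Applying it to design: d(cons)+10=n, e(vowel)+3=h, s(cons)+10=c, i(vowel)+3=l, g(cons)+10=q, n(cons)+10=x.

nhclqx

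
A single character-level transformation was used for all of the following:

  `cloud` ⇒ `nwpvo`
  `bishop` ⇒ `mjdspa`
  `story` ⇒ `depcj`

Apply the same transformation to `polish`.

apwjds

Vowels shift forward by 1 and consonants shift forward by 11.
Applying it to polish: p(cons)+11=a, o(vowel)+1=p, l(cons)+11=w, i(vowel)+1=j, s(cons)+11=d, h(cons)+11=s.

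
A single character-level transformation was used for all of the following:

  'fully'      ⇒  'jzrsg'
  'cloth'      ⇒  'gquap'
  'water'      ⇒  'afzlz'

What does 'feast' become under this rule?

jjgzb

In fully: f→j is +4, u→z is +5, l→r is +6, l→s is +7 — the shift increases by 1 each position. The shift increases by 1 at each position, starting from +4: 4, 5, 6, ….
On feast: f+4=j, e+5=j, a+6=g, s+7=z, t+8=b.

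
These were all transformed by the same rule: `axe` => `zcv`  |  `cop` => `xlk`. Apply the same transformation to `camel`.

Each pair mirrors across the alphabet (a↔z, x↔c, e↔v): positions sum to 25. Each letter is replaced by its mirror in the alphabet: a↔z, b↔y, c↔x, and so on (the Atbash cipher).
For camel: c↔x, a↔z, m↔n, e↔v, l↔o.

xznvo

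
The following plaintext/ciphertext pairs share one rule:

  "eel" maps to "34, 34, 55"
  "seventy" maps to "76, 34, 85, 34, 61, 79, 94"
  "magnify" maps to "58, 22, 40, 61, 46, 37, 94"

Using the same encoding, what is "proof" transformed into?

The formula is n = 3×(alphabet index, a=1) + 19.
For proof: p=16→67, r=18→73, o=15→64, o=15→64, f=6→37.

67, 73, 64, 64, 37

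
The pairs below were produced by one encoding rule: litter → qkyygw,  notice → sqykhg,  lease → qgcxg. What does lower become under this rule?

Two shifts are in play — +2 for a/e/i/o/u, +5 for every other letter.
Applying it to lower: l(cons)+5=q, o(vowel)+2=q, w(cons)+5=b, e(vowel)+2=g, r(cons)+5=w.

qqbgw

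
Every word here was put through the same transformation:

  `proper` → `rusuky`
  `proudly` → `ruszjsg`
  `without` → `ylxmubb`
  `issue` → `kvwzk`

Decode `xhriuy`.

vendor

In proper: p→r is +2, r→u is +3, o→s is +4, p→u is +5 — the shift increases by 1 each position. Letter i (0-indexed) is shifted by i+2, so successive shifts are 2, 3, 4, ….
Undoing it on xhriuy: x−2=v, h−3=e, r−4=n, i−5=d, u−6=o, y−7=r.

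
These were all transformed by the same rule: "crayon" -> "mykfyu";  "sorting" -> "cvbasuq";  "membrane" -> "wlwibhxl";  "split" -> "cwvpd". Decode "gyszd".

wrist

Shifts by position in crayon: pos 0: c→m (+10), pos 1: r→y (+7), pos 2: a→k (+10), pos 3: y→f (+7) — repeating every 2. A repeating key of period 2 is used — shifts +10, +7 over and over.
Decoding gyszd: g−10=w, y−7=r, s−10=i, z−7=s, d−10=t.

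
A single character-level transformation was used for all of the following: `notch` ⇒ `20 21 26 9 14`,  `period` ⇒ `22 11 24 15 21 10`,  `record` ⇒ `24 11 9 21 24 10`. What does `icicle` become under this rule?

n is letter #14 and maps to 20: an offset of 6. The number is (letter's place in the alphabet, a=1) + 6.
For icicle: i=9→15, c=3→9, i=9→15, c=3→9, l=12→18, e=5→11.

15 9 15 9 18 11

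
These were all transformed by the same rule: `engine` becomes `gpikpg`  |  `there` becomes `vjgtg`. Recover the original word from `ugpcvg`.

senate

Each letter is shifted forward by 2 in the alphabet (a Caesar shift of +2).
Reversing it on ugpcvg: u−2=s, g−2=e, p−2=n, c−2=a, v−2=t, g−2=e.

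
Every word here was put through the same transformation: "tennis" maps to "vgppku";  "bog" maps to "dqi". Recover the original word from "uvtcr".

strap

Each letter is shifted forward by 2 in the alphabet (a Caesar shift of +2).
Decoding uvtcr: u−2=s, v−2=t, t−2=r, c−2=a, r−2=p.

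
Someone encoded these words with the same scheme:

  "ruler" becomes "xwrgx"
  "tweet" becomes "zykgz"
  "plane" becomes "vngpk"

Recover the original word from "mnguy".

The shifts repeat in a cycle of length 2: positions 0,1,… shift by +6, +2, then the pattern repeats.
Undoing it on mnguy: m−6=g, n−2=l, g−6=a, u−2=s, y−6=s.

glass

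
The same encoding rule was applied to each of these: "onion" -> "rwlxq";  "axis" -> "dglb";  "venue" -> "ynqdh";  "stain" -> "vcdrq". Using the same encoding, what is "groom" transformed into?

A repeating key of period 2 is used — shifts +3, +9 over and over.
For groom: g+3=j, r+9=a, o+3=r, o+9=x, m+3=p.

jarxp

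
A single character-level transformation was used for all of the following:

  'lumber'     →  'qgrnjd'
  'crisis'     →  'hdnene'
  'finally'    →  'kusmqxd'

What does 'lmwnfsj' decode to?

Shifts by position in lumber: pos 0: l→q (+5), pos 1: u→g (+12), pos 2: m→r (+5), pos 3: b→n (+12) — repeating every 2. The shifts repeat in a cycle of length 2: positions 0,1,… shift by +5, +12, then the pattern repeats.
Decoding lmwnfsj: l−5=g, m−12=a, w−5=r, n−12=b, f−5=a, s−12=g, j−5=e.

garbage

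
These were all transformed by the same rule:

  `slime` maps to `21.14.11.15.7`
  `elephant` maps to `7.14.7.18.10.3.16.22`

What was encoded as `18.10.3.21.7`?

s is letter #19 and maps to 21: an offset of 2. Each letter is replaced by its alphabet position (a=1..z=26) + 2.
Undoing it on 18.10.3.21.7: 18→(18−2)÷1=16=p, 10→(10−2)÷1=8=h, 3→(3−2)÷1=1=a, 21→(21−2)÷1=19=s, 7→(7−2)÷1=5=e.

phase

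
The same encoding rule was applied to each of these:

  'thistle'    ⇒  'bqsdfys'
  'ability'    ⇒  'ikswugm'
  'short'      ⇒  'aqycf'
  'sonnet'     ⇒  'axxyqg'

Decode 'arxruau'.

Each letter shifts forward by (position + 8), i.e. 8, 9, 10, … — the shift grows by one for each successive letter.
Reversing it on arxruau: a−8=s, r−9=i, x−10=n, r−11=g, u−12=i, a−13=n, u−14=g.

singing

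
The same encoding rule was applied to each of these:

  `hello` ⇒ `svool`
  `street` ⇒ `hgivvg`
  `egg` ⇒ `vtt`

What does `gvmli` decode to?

tenor

Each pair mirrors across the alphabet (h↔s, e↔v, l↔o): positions sum to 25. Letters are reflected about the middle of the alphabet (position → 25−position): Atbash.
Reversing it on gvmli: g↔t, v↔e, m↔n, l↔o, i↔r.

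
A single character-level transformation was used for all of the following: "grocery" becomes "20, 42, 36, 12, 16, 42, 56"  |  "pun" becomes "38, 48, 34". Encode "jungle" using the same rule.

26, 48, 34, 20, 30, 16

g(#7)→20 and r(#18)→42: differences scale by 2, so n = 2·pos + 6. Each letter becomes 2×(its alphabet position, a=1..z=26) + 6.
Applying it to jungle: j=10→26, u=21→48, n=14→34, g=7→20, l=12→30, e=5→16.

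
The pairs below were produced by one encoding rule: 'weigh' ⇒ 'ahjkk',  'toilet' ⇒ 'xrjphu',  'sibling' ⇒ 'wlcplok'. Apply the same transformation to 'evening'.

A repeating key of period 3 is used — shifts +4, +3, +1 over and over.
Applying it to evening: e+4=i, v+3=y, e+1=f, n+4=r, i+3=l, n+1=o, g+4=k.

iyfrlok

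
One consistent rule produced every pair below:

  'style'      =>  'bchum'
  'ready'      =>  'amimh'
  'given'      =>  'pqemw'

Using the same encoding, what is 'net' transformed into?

The shift depends on letter class: consonant s→b is +9, but vowel e→m is +8. Vowels shift forward by 8 and consonants shift forward by 9.
For net: n(cons)+9=w, e(vowel)+8=m, t(cons)+9=c.

wmc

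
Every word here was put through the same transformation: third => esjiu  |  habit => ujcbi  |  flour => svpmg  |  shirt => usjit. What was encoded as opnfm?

lemon

Two steps: reverse the string, then apply a Caesar shift of +1.
Reversing it on opnfm: shift back: o−1=n, p−1=o, n−1=m, f−1=e, m−1=l → nomel; then reverse → lemon.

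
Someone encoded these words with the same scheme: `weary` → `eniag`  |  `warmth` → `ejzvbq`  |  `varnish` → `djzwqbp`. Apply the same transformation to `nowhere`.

Shifts by position in weary: pos 0: w→e (+8), pos 1: e→n (+9), pos 2: a→i (+8), pos 3: r→a (+9) — repeating every 2. The shifts repeat in a cycle of length 2: positions 0,1,… shift by +8, +9, then the pattern repeats.
For nowhere: n+8=v, o+9=x, w+8=e, h+9=q, e+8=m, r+9=a, e+8=m.

vxeqmam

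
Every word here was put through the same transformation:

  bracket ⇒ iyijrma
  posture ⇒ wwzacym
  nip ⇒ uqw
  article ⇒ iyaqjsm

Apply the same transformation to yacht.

Vowels shift forward by 8 and consonants shift forward by 7.
Applying it to yacht: y(cons)+7=f, a(vowel)+8=i, c(cons)+7=j, h(cons)+7=o, t(cons)+7=a.

fijoa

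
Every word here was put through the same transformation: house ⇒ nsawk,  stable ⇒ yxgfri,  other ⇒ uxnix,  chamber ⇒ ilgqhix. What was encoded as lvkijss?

freedom

Shifts by position in house: pos 0: h→n (+6), pos 1: o→s (+4), pos 2: u→a (+6), pos 3: s→w (+4) — repeating every 2. It's a Vigenère-style cipher with numeric key [6,4]: position i shifts by key[i mod 2].
Reversing it on lvkijss: l−6=f, v−4=r, k−6=e, i−4=e, j−6=d, s−4=o, s−6=m.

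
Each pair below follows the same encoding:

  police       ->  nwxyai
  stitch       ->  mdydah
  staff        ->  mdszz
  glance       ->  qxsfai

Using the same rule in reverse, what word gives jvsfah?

Treating letters as 0–25, the rule is x ↦ 17x + 18 (mod 26).
Decoding jvsfah: j(9)→23·(9−18)≡1=b; v(21)→23·(21−18)≡17=r; s(18)→23·(18−18)≡0=a; f(5)→23·(5−18)≡13=n; a(0)→23·(0−18)≡2=c; h(7)→23·(7−18)≡7=h (all mod 26).

branch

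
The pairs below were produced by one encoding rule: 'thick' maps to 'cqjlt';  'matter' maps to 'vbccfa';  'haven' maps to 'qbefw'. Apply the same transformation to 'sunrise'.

The shift depends on letter class: consonant t→c is +9, but vowel i→j is +1. Vowels shift forward by 1 and consonants shift forward by 9.
On sunrise: s(cons)+9=b, u(vowel)+1=v, n(cons)+9=w, r(cons)+9=a, i(vowel)+1=j, s(cons)+9=b, e(vowel)+1=f.

bvwajbf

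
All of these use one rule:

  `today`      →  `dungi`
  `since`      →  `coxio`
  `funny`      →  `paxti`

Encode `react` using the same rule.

A repeating key of period 2 is used — shifts +10, +6 over and over.
Applying it to react: r+10=b, e+6=k, a+10=k, c+6=i, t+10=d.

bkkid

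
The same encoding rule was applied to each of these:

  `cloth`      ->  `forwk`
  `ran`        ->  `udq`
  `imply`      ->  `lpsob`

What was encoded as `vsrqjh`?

Compare letters: c→f is +3, l→o is +3, o→r is +3 — a constant shift. This is a Caesar cipher with shift 3.
Undoing it on vsrqjh: v−3=s, s−3=p, r−3=o, q−3=n, j−3=g, h−3=e.

sponge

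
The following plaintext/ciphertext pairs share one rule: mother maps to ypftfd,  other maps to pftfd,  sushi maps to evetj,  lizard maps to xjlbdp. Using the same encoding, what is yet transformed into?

The shift depends on letter class: consonant m→y is +12, but vowel o→p is +1. Vowels shift forward by 1 and consonants shift forward by 12.
For yet: y(cons)+12=k, e(vowel)+1=f, t(cons)+12=f.

kff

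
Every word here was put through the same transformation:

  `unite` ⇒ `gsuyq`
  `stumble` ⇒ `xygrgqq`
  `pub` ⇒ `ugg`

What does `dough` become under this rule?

The shift depends on letter class: consonant n→s is +5, but vowel u→g is +12. Two shifts are in play — +12 for a/e/i/o/u, +5 for every other letter.
On dough: d(cons)+5=i, o(vowel)+12=a, u(vowel)+12=g, g(cons)+5=l, h(cons)+5=m.

iaglm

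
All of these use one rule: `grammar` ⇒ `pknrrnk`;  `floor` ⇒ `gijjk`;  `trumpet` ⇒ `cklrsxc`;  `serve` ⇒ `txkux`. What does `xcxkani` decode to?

eternal

This is an affine cipher: with a=0,…,z=25, each position x becomes (9x+13) mod 26.
Undoing it on xcxkani: x(23)→3·(23−13)≡4=e; c(2)→3·(2−13)≡19=t; x(23)→3·(23−13)≡4=e; k(10)→3·(10−13)≡17=r; a(0)→3·(0−13)≡13=n; n(13)→3·(13−13)≡0=a; i(8)→3·(8−13)≡11=l (all mod 26).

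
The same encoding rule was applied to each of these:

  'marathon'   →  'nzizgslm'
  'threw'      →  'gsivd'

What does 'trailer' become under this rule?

gizrovi

Each pair mirrors across the alphabet (m↔n, a↔z, r↔i): positions sum to 25. Each letter is replaced by its mirror in the alphabet: a↔z, b↔y, c↔x, and so on (the Atbash cipher).
Applying it to trailer: t↔g, r↔i, a↔z, i↔r, l↔o, e↔v, r↔i.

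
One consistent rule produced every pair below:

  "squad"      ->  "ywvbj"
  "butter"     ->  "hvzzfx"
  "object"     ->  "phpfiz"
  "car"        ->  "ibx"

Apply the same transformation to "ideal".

The shift depends on letter class: consonant s→y is +6, but vowel u→v is +1. Vowels shift forward by 1 and consonants shift forward by 6.
On ideal: i(vowel)+1=j, d(cons)+6=j, e(vowel)+1=f, a(vowel)+1=b, l(cons)+6=r.

jjfbr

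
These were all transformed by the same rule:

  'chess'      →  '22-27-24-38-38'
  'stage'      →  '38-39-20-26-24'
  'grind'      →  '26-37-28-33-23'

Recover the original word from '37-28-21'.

c is letter #3 and maps to 22: an offset of 19. Each letter is replaced by its alphabet position (a=1..z=26) + 19.
Decoding 37-28-21: 37→(37−19)÷1=18=r, 28→(28−19)÷1=9=i, 21→(21−19)÷1=2=b.

rib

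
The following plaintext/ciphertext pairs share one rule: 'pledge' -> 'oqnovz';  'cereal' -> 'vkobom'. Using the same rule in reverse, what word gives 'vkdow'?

metal

Read the word backwards and shift each letter +10.
Decoding vkdow: shift back: v−10=l, k−10=a, d−10=t, o−10=e, w−10=m → latem; then reverse → metal.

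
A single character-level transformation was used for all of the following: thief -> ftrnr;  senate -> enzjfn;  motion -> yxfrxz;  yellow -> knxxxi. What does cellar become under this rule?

The shift depends on letter class: consonant t→f is +12, but vowel i→r is +9. Two shifts are in play — +9 for a/e/i/o/u, +12 for every other letter.
For cellar: c(cons)+12=o, e(vowel)+9=n, l(cons)+12=x, l(cons)+12=x, a(vowel)+9=j, r(cons)+12=d.

onxxjd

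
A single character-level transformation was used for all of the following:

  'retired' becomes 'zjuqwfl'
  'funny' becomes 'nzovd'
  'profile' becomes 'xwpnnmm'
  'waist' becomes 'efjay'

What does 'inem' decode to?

The shifts repeat in a cycle of length 3: positions 0,1,… shift by +8, +5, +1, then the pattern repeats.
Decoding inem: i−8=a, n−5=i, e−1=d, m−8=e.

aide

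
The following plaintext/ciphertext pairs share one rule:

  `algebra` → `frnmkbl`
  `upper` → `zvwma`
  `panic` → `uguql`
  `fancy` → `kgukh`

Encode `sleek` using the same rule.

In algebra: a→f is +5, l→r is +6, g→n is +7, e→m is +8 — the shift increases by 1 each position. The shift increases by 1 at each position, starting from +5: 5, 6, 7, ….
For sleek: s+5=x, l+6=r, e+7=l, e+8=m, k+9=t.

xrlmt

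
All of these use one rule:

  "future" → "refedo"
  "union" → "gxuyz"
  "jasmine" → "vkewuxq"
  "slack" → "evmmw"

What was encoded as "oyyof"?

comet

Shifts by position in future: pos 0: f→r (+12), pos 1: u→e (+10), pos 2: t→f (+12), pos 3: u→e (+10) — repeating every 2. A repeating key of period 2 is used — shifts +12, +10 over and over.
Decoding oyyof: o−12=c, y−10=o, y−12=m, o−10=e, f−12=t.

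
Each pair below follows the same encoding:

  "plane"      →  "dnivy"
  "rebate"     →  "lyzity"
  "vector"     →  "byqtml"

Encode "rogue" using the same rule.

p(15)→d(3) and l(11)→n(13) fit y≡17x+8 (mod 26); the inverse of 17 mod 26 is 23. Each letter's alphabet position (a=0..z=25) is mapped through 17·x+8 mod 26 — an affine cipher.
On rogue: r(17)→17·17+8≡11=l; o(14)→17·14+8≡12=m; g(6)→17·6+8≡6=g; u(20)→17·20+8≡10=k; e(4)→17·4+8≡24=y (all mod 26).

lmgky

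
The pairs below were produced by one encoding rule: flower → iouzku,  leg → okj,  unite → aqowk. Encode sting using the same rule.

Vowels shift forward by 6 and consonants shift forward by 3.
For sting: s(cons)+3=v, t(cons)+3=w, i(vowel)+6=o, n(cons)+3=q, g(cons)+3=j.

vwoqj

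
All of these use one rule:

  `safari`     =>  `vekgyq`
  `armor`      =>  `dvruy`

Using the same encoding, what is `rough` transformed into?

Each letter shifts forward by (position + 3), i.e. 3, 4, 5, … — the shift grows by one for each successive letter.
Applying it to rough: r+3=u, o+4=s, u+5=z, g+6=m, h+7=o.

uszmo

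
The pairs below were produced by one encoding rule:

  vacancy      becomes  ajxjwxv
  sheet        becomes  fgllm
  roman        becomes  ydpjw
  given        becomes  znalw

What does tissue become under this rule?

mnfftl

v(21)→a(0) and a(0)→j(9) fit y≡7x+9 (mod 26); the inverse of 7 mod 26 is 15. This is an affine cipher: with a=0,…,z=25, each position x becomes (7x+9) mod 26.
Applying it to tissue: t(19)→7·19+9≡12=m; i(8)→7·8+9≡13=n; s(18)→7·18+9≡5=f; s(18)→7·18+9≡5=f; u(20)→7·20+9≡19=t; e(4)→7·4+9≡11=l (all mod 26).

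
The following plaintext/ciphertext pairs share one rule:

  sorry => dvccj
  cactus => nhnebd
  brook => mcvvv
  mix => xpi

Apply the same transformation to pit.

The rule splits by letter class: vowels +7, consonants +11.
Applying it to pit: p(cons)+11=a, i(vowel)+7=p, t(cons)+11=e.

ape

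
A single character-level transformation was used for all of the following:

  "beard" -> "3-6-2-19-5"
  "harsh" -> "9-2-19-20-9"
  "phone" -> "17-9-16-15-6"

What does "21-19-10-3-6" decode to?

b is letter #2 and maps to 3: an offset of 1. The number is (letter's place in the alphabet, a=1) + 1.
Undoing it on 21-19-10-3-6: 21→(21−1)÷1=20=t, 19→(19−1)÷1=18=r, 10→(10−1)÷1=9=i, 3→(3−1)÷1=2=b, 6→(6−1)÷1=5=e.

tribe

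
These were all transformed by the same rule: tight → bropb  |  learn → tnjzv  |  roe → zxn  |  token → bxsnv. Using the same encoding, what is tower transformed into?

bxenz

The shift depends on letter class: consonant t→b is +8, but vowel i→r is +9. The rule splits by letter class: vowels +9, consonants +8.
Applying it to tower: t(cons)+8=b, o(vowel)+9=x, w(cons)+8=e, e(vowel)+9=n, r(cons)+8=z.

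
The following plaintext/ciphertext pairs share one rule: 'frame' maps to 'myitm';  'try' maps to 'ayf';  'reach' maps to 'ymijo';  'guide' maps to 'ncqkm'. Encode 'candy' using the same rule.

The rule splits by letter class: vowels +8, consonants +7.
Applying it to candy: c(cons)+7=j, a(vowel)+8=i, n(cons)+7=u, d(cons)+7=k, y(cons)+7=f.

jiukf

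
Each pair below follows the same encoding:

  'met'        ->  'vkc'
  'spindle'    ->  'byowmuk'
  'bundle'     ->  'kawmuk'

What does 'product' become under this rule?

yaumalc

The shift depends on letter class: consonant m→v is +9, but vowel e→k is +6. Two shifts are in play — +6 for a/e/i/o/u, +9 for every other letter.
On product: p(cons)+9=y, r(cons)+9=a, o(vowel)+6=u, d(cons)+9=m, u(vowel)+6=a, c(cons)+9=l, t(cons)+9=c.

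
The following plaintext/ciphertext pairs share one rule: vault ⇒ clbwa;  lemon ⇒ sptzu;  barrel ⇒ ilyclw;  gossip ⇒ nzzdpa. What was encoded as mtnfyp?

Shifts by position in vault: pos 0: v→c (+7), pos 1: a→l (+11), pos 2: u→b (+7), pos 3: l→w (+11) — repeating every 2. The shifts repeat in a cycle of length 2: positions 0,1,… shift by +7, +11, then the pattern repeats.
Decoding mtnfyp: m−7=f, t−11=i, n−7=g, f−11=u, y−7=r, p−11=e.

figure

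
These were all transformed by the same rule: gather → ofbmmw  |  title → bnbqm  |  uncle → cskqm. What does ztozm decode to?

rogue

Shifts by position in gather: pos 0: g→o (+8), pos 1: a→f (+5), pos 2: t→b (+8), pos 3: h→m (+5) — repeating every 2. It's a Vigenère-style cipher with numeric key [8,5]: position i shifts by key[i mod 2].
Decoding ztozm: z−8=r, t−5=o, o−8=g, z−5=u, m−8=e.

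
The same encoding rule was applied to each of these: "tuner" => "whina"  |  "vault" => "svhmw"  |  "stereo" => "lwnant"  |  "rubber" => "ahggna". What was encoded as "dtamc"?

world

Each letter's alphabet position (a=0..z=25) is mapped through 11·x+21 mod 26 — an affine cipher.
Reversing it on dtamc: d(3)→19·(3−21)≡22=w; t(19)→19·(19−21)≡14=o; a(0)→19·(0−21)≡17=r; m(12)→19·(12−21)≡11=l; c(2)→19·(2−21)≡3=d (all mod 26).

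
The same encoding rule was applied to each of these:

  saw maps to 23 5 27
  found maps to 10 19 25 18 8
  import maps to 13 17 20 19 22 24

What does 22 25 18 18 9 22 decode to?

runner

s is letter #19 and maps to 23: an offset of 4. The number is (letter's place in the alphabet, a=1) + 4.
Decoding 22 25 18 18 9 22: 22→(22−4)÷1=18=r, 25→(25−4)÷1=21=u, 18→(18−4)÷1=14=n, 18→(18−4)÷1=14=n, 9→(9−4)÷1=5=e, 22→(22−4)÷1=18=r.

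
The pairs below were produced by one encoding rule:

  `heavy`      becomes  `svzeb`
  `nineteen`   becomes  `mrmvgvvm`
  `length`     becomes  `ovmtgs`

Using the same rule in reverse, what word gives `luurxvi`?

Each letter is replaced by its mirror in the alphabet: a↔z, b↔y, c↔x, and so on (the Atbash cipher).
Undoing it on luurxvi: l↔o, u↔f, u↔f, r↔i, x↔c, v↔e, i↔r.

officer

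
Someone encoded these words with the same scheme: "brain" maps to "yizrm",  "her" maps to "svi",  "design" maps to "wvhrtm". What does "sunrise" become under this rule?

hfmirhv

Each pair mirrors across the alphabet (b↔y, r↔i, a↔z): positions sum to 25. Letters are reflected about the middle of the alphabet (position → 25−position): Atbash.
Applying it to sunrise: s↔h, u↔f, n↔m, r↔i, i↔r, s↔h, e↔v.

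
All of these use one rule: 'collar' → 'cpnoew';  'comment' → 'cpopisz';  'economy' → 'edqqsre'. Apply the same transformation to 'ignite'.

ihplxj

In collar: c→c is +0, o→p is +1, l→n is +2, l→o is +3 — the shift increases by 1 each position. The shift increases by 1 at each position, starting from +0: 0, 1, 2, ….
Applying it to ignite: i+0=i, g+1=h, n+2=p, i+3=l, t+4=x, e+5=j.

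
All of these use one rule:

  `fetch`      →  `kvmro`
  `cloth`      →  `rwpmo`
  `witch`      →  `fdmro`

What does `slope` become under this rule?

f(5)→k(10) and e(4)→v(21) fit y≡15x+13 (mod 26); the inverse of 15 mod 26 is 7. Treating letters as 0–25, the rule is x ↦ 15x + 13 (mod 26).
Applying it to slope: s(18)→15·18+13≡23=x; l(11)→15·11+13≡22=w; o(14)→15·14+13≡15=p; p(15)→15·15+13≡4=e; e(4)→15·4+13≡21=v (all mod 26).

xwpev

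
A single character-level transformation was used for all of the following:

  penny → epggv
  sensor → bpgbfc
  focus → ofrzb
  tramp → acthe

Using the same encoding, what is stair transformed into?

batlc

Each letter's alphabet position (a=0..z=25) is mapped through 25·x+19 mod 26 — an affine cipher.
Applying it to stair: s(18)→25·18+19≡1=b; t(19)→25·19+19≡0=a; a(0)→25·0+19≡19=t; i(8)→25·8+19≡11=l; r(17)→25·17+19≡2=c (all mod 26).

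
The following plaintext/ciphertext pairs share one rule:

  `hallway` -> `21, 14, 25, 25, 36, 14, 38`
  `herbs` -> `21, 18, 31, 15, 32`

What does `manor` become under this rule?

26, 14, 27, 28, 31

h is letter #8 and maps to 21: an offset of 13. Each letter is replaced by its alphabet position (a=1..z=26) + 13.
Applying it to manor: m=13→26, a=1→14, n=14→27, o=15→28, r=18→31.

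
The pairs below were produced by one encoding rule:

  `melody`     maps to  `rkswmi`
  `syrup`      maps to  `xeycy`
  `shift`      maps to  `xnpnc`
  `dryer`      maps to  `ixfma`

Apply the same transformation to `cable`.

hgitn

Letter i (0-indexed) is shifted by i+5, so successive shifts are 5, 6, 7, ….
For cable: c+5=h, a+6=g, b+7=i, l+8=t, e+9=n.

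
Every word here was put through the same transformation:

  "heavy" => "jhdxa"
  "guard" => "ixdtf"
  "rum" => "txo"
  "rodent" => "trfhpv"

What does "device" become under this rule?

fhxleh

The shift depends on letter class: consonant h→j is +2, but vowel e→h is +3. The rule splits by letter class: vowels +3, consonants +2.
Applying it to device: d(cons)+2=f, e(vowel)+3=h, v(cons)+2=x, i(vowel)+3=l, c(cons)+2=e, e(vowel)+3=h.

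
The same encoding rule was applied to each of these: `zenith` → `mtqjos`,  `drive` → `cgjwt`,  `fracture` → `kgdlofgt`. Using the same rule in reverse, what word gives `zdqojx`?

z(25)→m(12) and e(4)→t(19) fit y≡17x+3 (mod 26); the inverse of 17 mod 26 is 23. Each letter's alphabet position (a=0..z=25) is mapped through 17·x+3 mod 26 — an affine cipher.
Reversing it on zdqojx: z(25)→23·(25−3)≡12=m; d(3)→23·(3−3)≡0=a; q(16)→23·(16−3)≡13=n; o(14)→23·(14−3)≡19=t; j(9)→23·(9−3)≡8=i; x(23)→23·(23−3)≡18=s (all mod 26).

mantis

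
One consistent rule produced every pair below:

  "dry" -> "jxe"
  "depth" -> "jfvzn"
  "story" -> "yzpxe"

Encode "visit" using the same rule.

The shift depends on letter class: consonant d→j is +6, but vowel e→f is +1. Two shifts are in play — +1 for a/e/i/o/u, +6 for every other letter.
Applying it to visit: v(cons)+6=b, i(vowel)+1=j, s(cons)+6=y, i(vowel)+1=j, t(cons)+6=z.

bjyjz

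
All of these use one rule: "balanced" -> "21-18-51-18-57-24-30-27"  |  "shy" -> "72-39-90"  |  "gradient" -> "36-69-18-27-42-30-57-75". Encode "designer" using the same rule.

b(#2)→21 and a(#1)→18: differences scale by 3, so n = 3·pos + 15. With a=1..z=26, the number is 3·pos + 15.
On designer: d=4→27, e=5→30, s=19→72, i=9→42, g=7→36, n=14→57, e=5→30, r=18→69.

27-30-72-42-36-57-30-69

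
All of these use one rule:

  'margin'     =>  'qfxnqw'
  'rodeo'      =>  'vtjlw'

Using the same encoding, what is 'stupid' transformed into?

wyawqm

In margin: m→q is +4, a→f is +5, r→x is +6, g→n is +7 — the shift increases by 1 each position. The shift increases by 1 at each position, starting from +4: 4, 5, 6, ….
Applying it to stupid: s+4=w, t+5=y, u+6=a, p+7=w, i+8=q, d+9=m.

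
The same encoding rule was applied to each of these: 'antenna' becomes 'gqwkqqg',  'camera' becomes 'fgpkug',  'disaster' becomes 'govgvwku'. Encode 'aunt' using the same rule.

The shift depends on letter class: consonant n→q is +3, but vowel a→g is +6. Two shifts are in play — +6 for a/e/i/o/u, +3 for every other letter.
On aunt: a(vowel)+6=g, u(vowel)+6=a, n(cons)+3=q, t(cons)+3=w.

gaqw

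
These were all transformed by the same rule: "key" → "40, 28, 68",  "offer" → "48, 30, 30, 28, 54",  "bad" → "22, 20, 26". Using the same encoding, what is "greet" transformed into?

Each letter becomes 2×(its alphabet position, a=1..z=26) + 18.
Applying it to greet: g=7→32, r=18→54, e=5→28, e=5→28, t=20→58.

32, 54, 28, 28, 58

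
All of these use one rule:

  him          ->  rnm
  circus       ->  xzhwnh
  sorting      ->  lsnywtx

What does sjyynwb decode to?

written

The output letters match the input read backwards, each shifted +5: him reversed is mih. Two steps: reverse the string, then apply a Caesar shift of +5.
Undoing it on sjyynwb: shift back: s−5=n, j−5=e, y−5=t, y−5=t, n−5=i, w−5=r, b−5=w → nettirw; then reverse → written.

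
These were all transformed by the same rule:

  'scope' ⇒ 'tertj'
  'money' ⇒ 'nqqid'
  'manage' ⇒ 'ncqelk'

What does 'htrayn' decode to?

growth

In scope: s→t is +1, c→e is +2, o→r is +3, p→t is +4 — the shift increases by 1 each position. The shift increases by 1 at each position, starting from +1: 1, 2, 3, ….
Reversing it on htrayn: h−1=g, t−2=r, r−3=o, a−4=w, y−5=t, n−6=h.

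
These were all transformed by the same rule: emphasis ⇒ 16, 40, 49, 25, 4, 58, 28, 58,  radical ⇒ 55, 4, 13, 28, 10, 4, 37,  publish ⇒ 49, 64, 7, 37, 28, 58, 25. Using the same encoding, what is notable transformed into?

43, 46, 61, 4, 7, 37, 16

e(#5)→16 and m(#13)→40: differences scale by 3, so n = 3·pos + 1. Each letter becomes 3×(its alphabet position, a=1..z=26) + 1.
Applying it to notable: n=14→43, o=15→46, t=20→61, a=1→4, b=2→7, l=12→37, e=5→16.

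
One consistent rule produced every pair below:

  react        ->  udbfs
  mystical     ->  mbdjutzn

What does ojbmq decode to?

Read the word backwards and shift each letter +1.
Undoing it on ojbmq: shift back: o−1=n, j−1=i, b−1=a, m−1=l, q−1=p → nialp; then reverse → plain.

plain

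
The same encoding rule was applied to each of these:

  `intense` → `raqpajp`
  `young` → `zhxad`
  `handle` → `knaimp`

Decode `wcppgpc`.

i(8)→r(17) and n(13)→a(0) fit y≡7x+13 (mod 26); the inverse of 7 mod 26 is 15. This is an affine cipher: with a=0,…,z=25, each position x becomes (7x+13) mod 26.
Reversing it on wcppgpc: w(22)→15·(22−13)≡5=f; c(2)→15·(2−13)≡17=r; p(15)→15·(15−13)≡4=e; p(15)→15·(15−13)≡4=e; g(6)→15·(6−13)≡25=z; p(15)→15·(15−13)≡4=e; c(2)→15·(2−13)≡17=r (all mod 26).

freezer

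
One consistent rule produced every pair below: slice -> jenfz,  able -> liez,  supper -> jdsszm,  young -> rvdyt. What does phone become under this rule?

s(18)→j(9) and l(11)→e(4) fit y≡23x+11 (mod 26); the inverse of 23 mod 26 is 17. Treating letters as 0–25, the rule is x ↦ 23x + 11 (mod 26).
For phone: p(15)→23·15+11≡18=s; h(7)→23·7+11≡16=q; o(14)→23·14+11≡21=v; n(13)→23·13+11≡24=y; e(4)→23·4+11≡25=z (all mod 26).

sqvyz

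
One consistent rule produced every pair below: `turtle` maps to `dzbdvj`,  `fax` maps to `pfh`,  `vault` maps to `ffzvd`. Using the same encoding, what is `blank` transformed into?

The rule splits by letter class: vowels +5, consonants +10.
On blank: b(cons)+10=l, l(cons)+10=v, a(vowel)+5=f, n(cons)+10=x, k(cons)+10=u.

lvfxu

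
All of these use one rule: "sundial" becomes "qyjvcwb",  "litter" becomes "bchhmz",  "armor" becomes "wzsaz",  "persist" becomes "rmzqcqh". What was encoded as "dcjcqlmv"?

finished

Each letter's alphabet position (a=0..z=25) is mapped through 17·x+22 mod 26 — an affine cipher.
Reversing it on dcjcqlmv: d(3)→23·(3−22)≡5=f; c(2)→23·(2−22)≡8=i; j(9)→23·(9−22)≡13=n; c(2)→23·(2−22)≡8=i; q(16)→23·(16−22)≡18=s; l(11)→23·(11−22)≡7=h; m(12)→23·(12−22)≡4=e; v(21)→23·(21−22)≡3=d (all mod 26).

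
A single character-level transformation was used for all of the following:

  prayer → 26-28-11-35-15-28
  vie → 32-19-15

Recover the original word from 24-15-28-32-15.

p is letter #16 and maps to 26: an offset of 10. Each letter is replaced by its alphabet position (a=1..z=26) + 10.
Undoing it on 24-15-28-32-15: 24→(24−10)÷1=14=n, 15→(15−10)÷1=5=e, 28→(28−10)÷1=18=r, 32→(32−10)÷1=22=v, 15→(15−10)÷1=5=e.

nerve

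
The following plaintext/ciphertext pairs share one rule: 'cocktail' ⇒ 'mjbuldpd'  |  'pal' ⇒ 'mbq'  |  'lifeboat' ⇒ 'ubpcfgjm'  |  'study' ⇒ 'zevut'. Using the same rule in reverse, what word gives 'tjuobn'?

The output letters match the input read backwards, each shifted +1: cocktail reversed is liatkcoc. Read the word backwards and shift each letter +1.
Decoding tjuobn: shift back: t−1=s, j−1=i, u−1=t, o−1=n, b−1=a, n−1=m → sitnam; then reverse → mantis.

mantis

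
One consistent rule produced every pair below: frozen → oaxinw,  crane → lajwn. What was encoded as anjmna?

reader

Compare letters: f→o is +9, r→a is +9, o→x is +9 — a constant shift. This is a Caesar cipher with shift 9.
Undoing it on anjmna: a−9=r, n−9=e, j−9=a, m−9=d, n−9=e, a−9=r.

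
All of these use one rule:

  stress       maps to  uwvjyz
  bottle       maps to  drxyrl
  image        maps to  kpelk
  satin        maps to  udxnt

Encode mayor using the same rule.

odctx

Each letter shifts forward by (position + 2), i.e. 2, 3, 4, … — the shift grows by one for each successive letter.
Applying it to mayor: m+2=o, a+3=d, y+4=c, o+5=t, r+6=x.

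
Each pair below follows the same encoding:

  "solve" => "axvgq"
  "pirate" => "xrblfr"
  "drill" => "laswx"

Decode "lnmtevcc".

decision

The shift increases by 1 at each position, starting from +8: 8, 9, 10, ….
Undoing it on lnmtevcc: l−8=d, n−9=e, m−10=c, t−11=i, e−12=s, v−13=i, c−14=o, c−15=n.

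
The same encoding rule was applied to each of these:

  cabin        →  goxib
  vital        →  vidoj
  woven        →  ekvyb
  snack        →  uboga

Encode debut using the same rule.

c(2)→g(6) and a(0)→o(14) fit y≡9x+14 (mod 26); the inverse of 9 mod 26 is 3. Treating letters as 0–25, the rule is x ↦ 9x + 14 (mod 26).
Applying it to debut: d(3)→9·3+14≡15=p; e(4)→9·4+14≡24=y; b(1)→9·1+14≡23=x; u(20)→9·20+14≡12=m; t(19)→9·19+14≡3=d (all mod 26).

pyxmd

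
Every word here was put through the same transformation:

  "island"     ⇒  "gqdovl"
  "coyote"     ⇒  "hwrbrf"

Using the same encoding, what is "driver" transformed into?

uhylug

The output letters match the input read backwards, each shifted +3: island reversed is dnalsi. The word is reversed, then every letter is shifted forward by 3.
On driver: reverse → revird; then shift: r+3=u, e+3=h, v+3=y, i+3=l, r+3=u, d+3=g.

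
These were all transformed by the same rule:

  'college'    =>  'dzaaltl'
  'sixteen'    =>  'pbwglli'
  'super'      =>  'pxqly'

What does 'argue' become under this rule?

c(2)→d(3) and o(14)→z(25) fit y≡17x+21 (mod 26); the inverse of 17 mod 26 is 23. Treating letters as 0–25, the rule is x ↦ 17x + 21 (mod 26).
For argue: a(0)→17·0+21≡21=v; r(17)→17·17+21≡24=y; g(6)→17·6+21≡19=t; u(20)→17·20+21≡23=x; e(4)→17·4+21≡11=l (all mod 26).

vytxl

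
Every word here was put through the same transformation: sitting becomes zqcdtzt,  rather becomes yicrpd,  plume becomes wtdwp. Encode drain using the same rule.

kzjsy

In sitting: s→z is +7, i→q is +8, t→c is +9, t→d is +10 — the shift increases by 1 each position. Letter i (0-indexed) is shifted by i+7, so successive shifts are 7, 8, 9, ….
Applying it to drain: d+7=k, r+8=z, a+9=j, i+10=s, n+11=y.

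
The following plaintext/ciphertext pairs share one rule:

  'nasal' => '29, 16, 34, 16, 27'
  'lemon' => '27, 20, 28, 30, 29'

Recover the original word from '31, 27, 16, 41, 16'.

plaza

n is letter #14 and maps to 29: an offset of 15. Each letter is replaced by its alphabet position (a=1..z=26) + 15.
Reversing it on 31, 27, 16, 41, 16: 31→(31−15)÷1=16=p, 27→(27−15)÷1=12=l, 16→(16−15)÷1=1=a, 41→(41−15)÷1=26=z, 16→(16−15)÷1=1=a.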